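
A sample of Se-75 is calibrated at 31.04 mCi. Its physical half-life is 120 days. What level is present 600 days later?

0.97 mCi

Elapsed time is 5 half-lives (600/120).
Each half-life halves the amount: 31.04 × (1/2)^5 = 31.04/32 = 0.97 mCi.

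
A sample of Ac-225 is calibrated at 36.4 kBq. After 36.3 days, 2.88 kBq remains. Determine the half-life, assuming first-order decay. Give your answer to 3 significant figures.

9.92 days

A/A₀ = 2.88/36.4 ≈ 0.079121.
n = log₂(12.639) ≈ 3.6598 half-lives elapsed in 36.3 days.
t½ = 36.3/3.6598 ≈ 9.9186 days.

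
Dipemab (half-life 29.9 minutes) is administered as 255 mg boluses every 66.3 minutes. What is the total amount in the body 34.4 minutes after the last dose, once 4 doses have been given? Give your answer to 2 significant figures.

150 mg

The 4 doses were given 233.3, 167, 100.7, 34.4 minutes ago.
Total = 255·(1/2)^(233.3/29.9) + 255·(1/2)^(167/29.9) + 255·(1/2)^(100.7/29.9) + 255·(1/2)^(34.4/29.9)
      = 1.1421 + 5.3113 + 24.7 + 114.87 ≈ 146.02 mg.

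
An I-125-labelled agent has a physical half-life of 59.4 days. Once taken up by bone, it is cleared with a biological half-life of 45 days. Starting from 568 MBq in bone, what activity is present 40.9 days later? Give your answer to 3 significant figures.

1/t_eff = 1/t_phys + 1/t_biol = 1/59.4 + 1/45 = 0.039057 per day.
t_eff = 59.4 × 45 / (59.4 + 45) ≈ 25.603 days.
Remaining = 568 × (1/2)^(40.9/25.603) = 568 × (1/2)^1.5974 ≈ 187.7 MBq.

188 MBq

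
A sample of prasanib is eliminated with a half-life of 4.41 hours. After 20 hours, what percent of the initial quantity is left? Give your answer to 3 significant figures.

4.31%

n = 20/4.41 ≈ 4.5351 half-lives.
Fraction remaining = (1/2)^4.5351 ≈ 0.043131, i.e. 4.3131%.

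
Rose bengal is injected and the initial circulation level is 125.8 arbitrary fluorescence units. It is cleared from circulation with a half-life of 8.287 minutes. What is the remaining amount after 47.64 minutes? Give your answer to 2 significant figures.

2.3 arbitrary fluorescence units

Number of half-lives: n = 47.64/8.287 ≈ 5.7488.
Remaining = 125.8 × (1/2)^5.7488 = 125.8 × 0.018597 ≈ 2.3395 arbitrary fluorescence units.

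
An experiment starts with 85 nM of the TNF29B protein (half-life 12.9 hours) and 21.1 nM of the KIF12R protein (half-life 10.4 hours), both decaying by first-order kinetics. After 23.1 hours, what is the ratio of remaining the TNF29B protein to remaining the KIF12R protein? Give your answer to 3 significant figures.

5.43

TNF29B protein: 85 × (1/2)^(23.1/12.9) = 85 × (1/2)^1.7907 ≈ 24.568 nM.
KIF12R protein: 21.1 × (1/2)^(23.1/10.4) = 21.1 × (1/2)^2.2212 ≈ 4.5253 nM.
Ratio ≈ 24.568 / 4.5253 ≈ 5.429.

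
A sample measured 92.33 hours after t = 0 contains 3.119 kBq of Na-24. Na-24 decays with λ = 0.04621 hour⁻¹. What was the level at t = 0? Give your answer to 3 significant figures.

t½ = ln 2 / λ = 0.69315 / 0.04621 ≈ 15 hours.
Number of half-lives elapsed: n = 92.33/15 ≈ 6.1554.
A₀ = A × 2^n = 3.119 × 2^6.1554 = 3.119 × 71.277 ≈ 222.31 kBq.

222 kBq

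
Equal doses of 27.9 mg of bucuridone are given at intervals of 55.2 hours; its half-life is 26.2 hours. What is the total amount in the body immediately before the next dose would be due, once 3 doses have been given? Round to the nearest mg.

8 mg

The 3 doses were given 165.6, 110.4, 55.2 hours ago.
Total = 27.9·(1/2)^(165.6/26.2) + 27.9·(1/2)^(110.4/26.2) + 27.9·(1/2)^(55.2/26.2)
      = 0.34907 + 1.5036 + 6.477 ≈ 8.3297 mg.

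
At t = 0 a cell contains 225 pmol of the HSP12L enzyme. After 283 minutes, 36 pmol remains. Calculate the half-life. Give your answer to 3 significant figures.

A/A₀ = 36/225 ≈ 0.16.
n = log₂(6.25) ≈ 2.6439 half-lives elapsed in 283 minutes.
t½ = 283/2.6439 ≈ 107.04 minutes.

107 minutes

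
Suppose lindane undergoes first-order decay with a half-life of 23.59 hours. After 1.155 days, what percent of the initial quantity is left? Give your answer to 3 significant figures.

1.155 days = 27.72 hours.
n = 27.72/23.59 ≈ 1.1751 half-lives.
Fraction remaining = (1/2)^1.1751 ≈ 0.44286, i.e. 44.286%.

44.3%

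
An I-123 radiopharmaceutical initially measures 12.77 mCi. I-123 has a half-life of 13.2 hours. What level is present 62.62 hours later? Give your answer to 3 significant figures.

Number of half-lives: n = 62.62/13.2 ≈ 4.7439.
Remaining = 12.77 × (1/2)^4.7439 = 12.77 × 0.037319 ≈ 0.47657 mCi.

0.477 mCi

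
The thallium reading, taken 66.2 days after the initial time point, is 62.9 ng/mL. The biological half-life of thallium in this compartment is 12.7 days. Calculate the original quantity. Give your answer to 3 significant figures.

2330 ng/mL

Number of half-lives elapsed: n = 66.2/12.7 ≈ 5.2126.
A₀ = A × 2^n = 62.9 × 2^5.2126 = 62.9 × 37.081 ≈ 2332.4 ng/mL.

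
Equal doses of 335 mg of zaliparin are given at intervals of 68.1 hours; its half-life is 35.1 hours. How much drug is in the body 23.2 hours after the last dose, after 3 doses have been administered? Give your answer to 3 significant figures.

281 mg

The 3 doses were given 159.4, 91.3, 23.2 hours ago.
Total = 335·(1/2)^(159.4/35.1) + 335·(1/2)^(91.3/35.1) + 335·(1/2)^(23.2/35.1)
      = 14.387 + 55.211 + 211.87 ≈ 281.47 mg.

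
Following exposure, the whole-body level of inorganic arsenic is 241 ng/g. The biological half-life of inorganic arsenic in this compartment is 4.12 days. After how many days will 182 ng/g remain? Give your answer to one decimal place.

1.7 days

Fraction remaining = 182/241 ≈ 0.75519.
n = log₂(241/182) = ln(1.3242)/ln 2 ≈ 0.40509 half-lives.
t = n × t½ = 0.40509 × 4.12 ≈ 1.669 days.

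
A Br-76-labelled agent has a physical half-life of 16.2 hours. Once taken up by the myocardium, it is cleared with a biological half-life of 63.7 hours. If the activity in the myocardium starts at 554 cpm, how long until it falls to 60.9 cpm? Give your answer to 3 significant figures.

1/t_eff = 1/t_phys + 1/t_biol = 1/16.2 + 1/63.7 = 0.077427 per hour.
t_eff = 16.2 × 63.7 / (16.2 + 63.7) ≈ 12.915 hours.
n = log₂(554/60.9) ≈ 3.1854; t = 3.1854 × 12.915 ≈ 41.14 hours.

41.1 hours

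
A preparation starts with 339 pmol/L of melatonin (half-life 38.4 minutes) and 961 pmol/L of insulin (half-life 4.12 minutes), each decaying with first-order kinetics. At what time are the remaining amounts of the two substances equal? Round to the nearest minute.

Set 339·(1/2)^(t/38.4) = 961·(1/2)^(t/4.12).
Taking log₂: log₂(339/961) = t·(1/38.4 − 1/4.12).
log₂(0.35276) = -1.5033; 1/38.4 − 1/4.12 = -0.21668.
t = -1.5033 / -0.21668 ≈ 6.9378 minutes.

7 minutes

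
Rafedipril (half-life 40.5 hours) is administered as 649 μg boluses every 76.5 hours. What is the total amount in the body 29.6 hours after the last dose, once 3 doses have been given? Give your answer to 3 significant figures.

The 3 doses were given 182.6, 106.1, 29.6 hours ago.
Total = 649·(1/2)^(182.6/40.5) + 649·(1/2)^(106.1/40.5) + 649·(1/2)^(29.6/40.5)
      = 28.511 + 105.59 + 391.05 ≈ 525.15 μg.

525 μg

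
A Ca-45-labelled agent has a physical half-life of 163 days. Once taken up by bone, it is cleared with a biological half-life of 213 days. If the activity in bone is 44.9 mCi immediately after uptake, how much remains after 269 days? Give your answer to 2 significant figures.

1/t_eff = 1/t_phys + 1/t_biol = 1/163 + 1/213 = 0.01083 per day.
t_eff = 163 × 213 / (163 + 213) ≈ 92.338 days.
Remaining = 44.9 × (1/2)^(269/92.338) = 44.9 × (1/2)^2.9132 ≈ 5.9605 mCi.

6.0 mCi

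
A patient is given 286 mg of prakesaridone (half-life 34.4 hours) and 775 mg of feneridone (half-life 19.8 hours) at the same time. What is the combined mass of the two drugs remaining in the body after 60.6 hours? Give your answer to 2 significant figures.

prakesaridone: 286 × (1/2)^(60.6/34.4) = 286 × (1/2)^1.7616 ≈ 84.346 mg.
feneridone: 775 × (1/2)^(60.6/19.8) = 775 × (1/2)^3.0606 ≈ 92.89 mg.
Total = 84.346 + 92.89 ≈ 177.24 mg.

180 mg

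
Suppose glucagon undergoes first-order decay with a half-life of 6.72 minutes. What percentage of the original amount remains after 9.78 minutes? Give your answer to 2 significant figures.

36%

n = 9.78/6.72 ≈ 1.4554 half-lives.
Fraction remaining = (1/2)^1.4554 ≈ 0.36466, i.e. 36.466%.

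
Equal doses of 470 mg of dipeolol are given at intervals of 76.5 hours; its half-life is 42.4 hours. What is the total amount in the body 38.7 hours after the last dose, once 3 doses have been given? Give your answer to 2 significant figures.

The 3 doses were given 191.7, 115.2, 38.7 hours ago.
Total = 470·(1/2)^(191.7/42.4) + 470·(1/2)^(115.2/42.4) + 470·(1/2)^(38.7/42.4)
      = 20.468 + 71.483 + 249.65 ≈ 341.6 mg.

340 mg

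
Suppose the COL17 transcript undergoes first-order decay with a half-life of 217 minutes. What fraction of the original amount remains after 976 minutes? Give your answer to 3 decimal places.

n = 976/217 ≈ 4.4977 half-lives.
Fraction remaining = (1/2)^4.4977 ≈ 0.044265.

0.044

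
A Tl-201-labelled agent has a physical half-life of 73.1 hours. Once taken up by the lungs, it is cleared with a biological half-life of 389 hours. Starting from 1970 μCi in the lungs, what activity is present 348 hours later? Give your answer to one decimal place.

39.1 μCi

1/t_eff = 1/t_phys + 1/t_biol = 1/73.1 + 1/389 = 0.016251 per hour.
t_eff = 73.1 × 389 / (73.1 + 389) ≈ 61.536 hours.
Remaining = 1970 × (1/2)^(348/61.536) = 1970 × (1/2)^5.6552 ≈ 39.091 μCi.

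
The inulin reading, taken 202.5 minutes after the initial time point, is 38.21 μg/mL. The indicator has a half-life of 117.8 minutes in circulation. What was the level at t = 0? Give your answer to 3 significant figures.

Number of half-lives elapsed: n = 202.5/117.8 ≈ 1.719.
A₀ = A × 2^n = 38.21 × 2^1.719 = 38.21 × 3.2921 ≈ 125.79 μg/mL.

126 μg/mL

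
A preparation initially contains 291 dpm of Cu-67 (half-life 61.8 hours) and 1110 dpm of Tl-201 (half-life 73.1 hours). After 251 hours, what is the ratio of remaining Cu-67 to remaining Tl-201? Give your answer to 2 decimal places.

Cu-67: 291 × (1/2)^(251/61.8) = 291 × (1/2)^4.0615 ≈ 17.429 dpm.
Tl-201: 1110 × (1/2)^(251/73.1) = 1110 × (1/2)^3.4337 ≈ 102.73 dpm.
Ratio ≈ 17.429 / 102.73 ≈ 0.16966.

0.17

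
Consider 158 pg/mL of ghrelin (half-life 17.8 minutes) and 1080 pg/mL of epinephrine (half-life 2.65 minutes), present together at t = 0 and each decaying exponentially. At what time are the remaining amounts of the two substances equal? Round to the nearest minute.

Set 158·(1/2)^(t/17.8) = 1080·(1/2)^(t/2.65).
Taking log₂: log₂(158/1080) = t·(1/17.8 − 1/2.65).
log₂(0.1463) = -2.773; 1/17.8 − 1/2.65 = -0.32118.
t = -2.773 / -0.32118 ≈ 8.6339 minutes.

9 minutes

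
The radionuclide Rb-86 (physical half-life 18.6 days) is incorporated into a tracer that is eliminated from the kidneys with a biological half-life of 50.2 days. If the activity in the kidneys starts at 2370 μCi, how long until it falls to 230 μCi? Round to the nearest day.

1/t_eff = 1/t_phys + 1/t_biol = 1/18.6 + 1/50.2 = 0.073684 per day.
t_eff = 18.6 × 50.2 / (18.6 + 50.2) ≈ 13.572 days.
n = log₂(2370/230) ≈ 3.3652; t = 3.3652 × 13.572 ≈ 45.671 days.

46 days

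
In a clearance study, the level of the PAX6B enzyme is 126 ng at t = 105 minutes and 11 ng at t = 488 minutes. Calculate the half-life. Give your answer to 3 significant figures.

Over Δt = 488 − 105 = 383 minutes, the level fell by a factor of 126/11 ≈ 11.455.
n = log₂(11.455) ≈ 3.5178 half-lives, so t½ = 383/3.5178 ≈ 108.87 minutes.

109 minutes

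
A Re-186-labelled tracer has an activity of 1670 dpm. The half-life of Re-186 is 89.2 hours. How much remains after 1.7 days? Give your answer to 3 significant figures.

1220 dpm

Convert the elapsed time: 1.7 days = 40.8 hours.
Number of half-lives: n = 40.8/89.2 ≈ 0.4574.
Remaining = 1670 × (1/2)^0.4574 = 1670 × 0.7283 ≈ 1216.3 dpm.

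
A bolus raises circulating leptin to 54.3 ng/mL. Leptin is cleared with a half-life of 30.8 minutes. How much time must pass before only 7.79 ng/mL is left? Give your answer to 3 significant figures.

86.3 minutes

Fraction remaining = 7.79/54.3 ≈ 0.14346.
n = log₂(54.3/7.79) = ln(6.9705)/ln 2 ≈ 2.8013 half-lives.
t = n × t½ = 2.8013 × 30.8 ≈ 86.279 minutes.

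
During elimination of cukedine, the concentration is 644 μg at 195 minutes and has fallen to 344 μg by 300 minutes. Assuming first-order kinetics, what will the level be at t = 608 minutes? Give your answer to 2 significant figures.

55 μg

Over Δt = 300 − 195 = 105 minutes, the level fell by a factor of 644/344 ≈ 1.8721.
n = log₂(1.8721) ≈ 0.90465 half-lives, so t½ = 105/0.90465 ≈ 116.07 minutes.
From t = 300 to t = 608: 344 × (1/2)^((608−300)/116.07) ≈ 54.668 μg.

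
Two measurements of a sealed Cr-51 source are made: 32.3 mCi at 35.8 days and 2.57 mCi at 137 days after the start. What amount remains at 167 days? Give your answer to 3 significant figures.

Over Δt = 137 − 35.8 = 101.2 days, the level fell by a factor of 32.3/2.57 ≈ 12.568.
n = log₂(12.568) ≈ 3.6517 half-lives, so t½ = 101.2/3.6517 ≈ 27.713 days.
From t = 137 to t = 167: 2.57 × (1/2)^((167−137)/27.713) ≈ 1.2136 mCi.

1.21 mCi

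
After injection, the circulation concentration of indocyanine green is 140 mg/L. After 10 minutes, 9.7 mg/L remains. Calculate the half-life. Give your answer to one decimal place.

A/A₀ = 9.7/140 ≈ 0.069286.
n = log₂(14.433) ≈ 3.8513 half-lives elapsed in 10 minutes.
t½ = 10/3.8513 ≈ 2.5965 minutes.

2.6 minutes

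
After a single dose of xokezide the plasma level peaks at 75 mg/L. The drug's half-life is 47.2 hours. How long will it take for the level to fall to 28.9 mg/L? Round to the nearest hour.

65 hours

Fraction remaining = 28.9/75 ≈ 0.38533.
n = log₂(75/28.9) = ln(2.5952)/ln 2 ≈ 1.3758 half-lives.
t = n × t½ = 1.3758 × 47.2 ≈ 64.939 hours.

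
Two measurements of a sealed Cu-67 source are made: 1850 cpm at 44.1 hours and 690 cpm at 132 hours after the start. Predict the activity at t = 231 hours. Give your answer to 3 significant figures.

Over Δt = 132 − 44.1 = 87.9 hours, the level fell by a factor of 1850/690 ≈ 2.6812.
n = log₂(2.6812) ≈ 1.4229 half-lives, so t½ = 87.9/1.4229 ≈ 61.777 hours.
From t = 132 to t = 231: 690 × (1/2)^((231−132)/61.777) ≈ 227.22 cpm.

227 cpm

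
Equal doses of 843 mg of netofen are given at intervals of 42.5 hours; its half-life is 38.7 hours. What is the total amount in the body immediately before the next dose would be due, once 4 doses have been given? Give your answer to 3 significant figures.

The 4 doses were given 170, 127.5, 85, 42.5 hours ago.
Total = 843·(1/2)^(170/38.7) + 843·(1/2)^(127.5/38.7) + 843·(1/2)^(85/38.7) + 843·(1/2)^(42.5/38.7)
      = 40.13 + 85.914 + 183.93 + 393.77 ≈ 703.74 mg.

704 mg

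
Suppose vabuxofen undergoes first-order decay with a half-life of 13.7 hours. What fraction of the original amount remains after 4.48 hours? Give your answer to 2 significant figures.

n = 4.48/13.7 ≈ 0.32701 half-lives.
Fraction remaining = (1/2)^0.32701 ≈ 0.79719.

0.80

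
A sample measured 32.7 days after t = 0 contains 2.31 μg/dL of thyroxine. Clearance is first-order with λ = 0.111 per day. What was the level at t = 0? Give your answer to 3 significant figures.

t½ = ln 2 / λ = 0.69315 / 0.111 ≈ 6.2446 days.
Number of half-lives elapsed: n = 32.7/6.2446 ≈ 5.2366.
A₀ = A × 2^n = 2.31 × 2^5.2366 = 2.31 × 37.702 ≈ 87.09 μg/dL.

87.1 μg/dL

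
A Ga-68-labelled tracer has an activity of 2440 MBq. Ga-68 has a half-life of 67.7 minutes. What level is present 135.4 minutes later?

610 MBq

Elapsed time is 2 half-lives (135.4/67.7).
Each half-life halves the amount: 2440 × (1/2)^2 = 2440/4 = 610 MBq.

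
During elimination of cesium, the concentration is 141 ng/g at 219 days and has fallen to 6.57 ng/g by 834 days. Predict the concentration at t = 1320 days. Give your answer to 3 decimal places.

0.582 ng/g

Over Δt = 834 − 219 = 615 days, the level fell by a factor of 141/6.57 ≈ 21.461.
n = log₂(21.461) ≈ 4.4237 half-lives, so t½ = 615/4.4237 ≈ 139.03 days.
From t = 834 to t = 1320: 6.57 × (1/2)^((1320−834)/139.03) ≈ 0.58242 ng/g.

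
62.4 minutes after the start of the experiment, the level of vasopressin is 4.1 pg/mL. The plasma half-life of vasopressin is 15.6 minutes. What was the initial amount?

Number of half-lives elapsed: n = 62.4/15.6 ≈ 4.
A₀ = A × 2^n = 4.1 × 2^4 = 4.1 × 16 ≈ 65.6 pg/mL.

65.6 pg/mL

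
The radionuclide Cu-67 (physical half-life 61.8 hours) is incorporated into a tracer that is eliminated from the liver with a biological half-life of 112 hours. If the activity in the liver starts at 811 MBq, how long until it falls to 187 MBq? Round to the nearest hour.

1/t_eff = 1/t_phys + 1/t_biol = 1/61.8 + 1/112 = 0.02511 per hour.
t_eff = 61.8 × 112 / (61.8 + 112) ≈ 39.825 hours.
n = log₂(811/187) ≈ 2.1167; t = 2.1167 × 39.825 ≈ 84.296 hours.

84 hours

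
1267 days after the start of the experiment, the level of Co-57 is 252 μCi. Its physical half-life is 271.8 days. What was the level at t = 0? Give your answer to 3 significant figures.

6380 μCi

Number of half-lives elapsed: n = 1267/271.8 ≈ 4.6615.
A₀ = A × 2^n = 252 × 2^4.6615 = 252 × 25.308 ≈ 6377.6 μCi.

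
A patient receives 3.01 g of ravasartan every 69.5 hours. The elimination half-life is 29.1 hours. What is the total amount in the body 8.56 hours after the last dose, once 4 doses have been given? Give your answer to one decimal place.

The 4 doses were given 217.06, 147.56, 78.06, 8.56 hours ago.
Total = 3.01·(1/2)^(217.06/29.1) + 3.01·(1/2)^(147.56/29.1) + 3.01·(1/2)^(78.06/29.1) + 3.01·(1/2)^(8.56/29.1)
      = 0.017106 + 0.089558 + 0.46888 + 2.4548 ≈ 3.0303 g.

3.0 g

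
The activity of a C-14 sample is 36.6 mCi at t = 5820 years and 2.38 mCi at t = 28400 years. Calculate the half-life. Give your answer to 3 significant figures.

Over Δt = 28400 − 5820 = 22580 years, the level fell by a factor of 36.6/2.38 ≈ 15.378.
n = log₂(15.378) ≈ 3.9428 half-lives, so t½ = 22580/3.9428 ≈ 5726.9 years.

5730 years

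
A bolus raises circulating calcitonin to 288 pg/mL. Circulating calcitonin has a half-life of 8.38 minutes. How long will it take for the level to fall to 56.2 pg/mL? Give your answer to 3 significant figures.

19.8 minutes

Fraction remaining = 56.2/288 ≈ 0.19514.
n = log₂(288/56.2) = ln(5.1246)/ln 2 ≈ 2.3574 half-lives.
t = n × t½ = 2.3574 × 8.38 ≈ 19.755 minutes.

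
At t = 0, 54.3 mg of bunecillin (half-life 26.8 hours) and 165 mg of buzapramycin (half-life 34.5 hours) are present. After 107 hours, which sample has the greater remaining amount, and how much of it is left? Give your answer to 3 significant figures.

bunecillin: 54.3 × (1/2)^3.9925 ≈ 3.4114 mg.
buzapramycin: 165 × (1/2)^3.1014 ≈ 19.224 mg.
Buzapramycin has more remaining, at ≈ 19.224 mg.

buzapramycin, 19.2 mg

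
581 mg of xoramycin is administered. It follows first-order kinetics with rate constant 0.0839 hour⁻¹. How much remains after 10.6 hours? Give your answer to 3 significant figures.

239 mg

t½ = ln 2 / k = 0.69315 / 0.0839 ≈ 8.2616 hours.
Number of half-lives: n = 10.6/8.2616 ≈ 1.283.
Remaining = 581 × (1/2)^1.283 = 581 × 0.41093 ≈ 238.75 mg.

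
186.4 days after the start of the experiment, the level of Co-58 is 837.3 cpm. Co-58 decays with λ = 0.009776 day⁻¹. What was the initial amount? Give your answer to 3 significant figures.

t½ = ln 2 / λ = 0.69315 / 0.009776 ≈ 70.903 days.
Number of half-lives elapsed: n = 186.4/70.903 ≈ 2.6289.
A₀ = A × 2^n = 837.3 × 2^2.6289 = 837.3 × 6.1857 ≈ 5179.3 cpm.

5180 cpm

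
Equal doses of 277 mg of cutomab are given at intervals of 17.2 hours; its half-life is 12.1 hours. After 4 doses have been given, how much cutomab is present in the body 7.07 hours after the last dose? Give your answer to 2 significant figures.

The 4 doses were given 58.67, 41.47, 24.27, 7.07 hours ago.
Total = 277·(1/2)^(58.67/12.1) + 277·(1/2)^(41.47/12.1) + 277·(1/2)^(24.27/12.1) + 277·(1/2)^(7.07/12.1)
      = 9.613 + 25.749 + 68.973 + 184.75 ≈ 289.09 mg.

290 mg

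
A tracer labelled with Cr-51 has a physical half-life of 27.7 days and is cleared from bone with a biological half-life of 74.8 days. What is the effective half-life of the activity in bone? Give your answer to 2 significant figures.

20 days

1/t_eff = 1/t_phys + 1/t_biol = 1/27.7 + 1/74.8 = 0.04947 per day.
t_eff = 27.7 × 74.8 / (27.7 + 74.8) ≈ 20.214 days.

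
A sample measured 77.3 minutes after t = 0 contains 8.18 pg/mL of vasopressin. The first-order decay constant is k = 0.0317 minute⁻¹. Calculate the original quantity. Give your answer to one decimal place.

94.8 pg/mL

t½ = ln 2 / k = 0.69315 / 0.0317 ≈ 21.866 minutes.
Number of half-lives elapsed: n = 77.3/21.866 ≈ 3.5352.
A₀ = A × 2^n = 8.18 × 2^3.5352 = 8.18 × 11.593 ≈ 94.832 pg/mL.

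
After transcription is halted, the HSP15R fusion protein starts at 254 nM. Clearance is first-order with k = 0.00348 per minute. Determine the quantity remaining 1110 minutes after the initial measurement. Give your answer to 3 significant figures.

t½ = ln 2 / k = 0.69315 / 0.00348 ≈ 199.18 minutes.
Number of half-lives: n = 1110/199.18 ≈ 5.5728.
Remaining = 254 × (1/2)^5.5728 = 254 × 0.021009 ≈ 5.3363 nM.

5.34 nM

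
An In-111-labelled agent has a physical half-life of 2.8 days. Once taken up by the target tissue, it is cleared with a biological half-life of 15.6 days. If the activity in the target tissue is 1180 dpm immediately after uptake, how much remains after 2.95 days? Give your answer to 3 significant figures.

1/t_eff = 1/t_phys + 1/t_biol = 1/2.8 + 1/15.6 = 0.42125 per day.
t_eff = 2.8 × 15.6 / (2.8 + 15.6) ≈ 2.3739 days.
Remaining = 1180 × (1/2)^(2.95/2.3739) = 1180 × (1/2)^1.2427 ≈ 498.65 dpm.

499 dpm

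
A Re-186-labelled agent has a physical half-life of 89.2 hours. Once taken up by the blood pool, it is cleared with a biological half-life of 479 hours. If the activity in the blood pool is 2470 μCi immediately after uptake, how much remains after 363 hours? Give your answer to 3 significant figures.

87.0 μCi

1/t_eff = 1/t_phys + 1/t_biol = 1/89.2 + 1/479 = 0.013298 per hour.
t_eff = 89.2 × 479 / (89.2 + 479) ≈ 75.197 hours.
Remaining = 2470 × (1/2)^(363/75.197) = 2470 × (1/2)^4.8273 ≈ 87.001 μCi.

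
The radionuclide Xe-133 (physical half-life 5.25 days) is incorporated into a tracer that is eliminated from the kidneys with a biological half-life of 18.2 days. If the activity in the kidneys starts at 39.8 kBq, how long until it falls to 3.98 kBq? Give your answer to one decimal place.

1/t_eff = 1/t_phys + 1/t_biol = 1/5.25 + 1/18.2 = 0.24542 per day.
t_eff = 5.25 × 18.2 / (5.25 + 18.2) ≈ 4.0746 days.
n = log₂(39.8/3.98) ≈ 3.3219; t = 3.3219 × 4.0746 ≈ 13.536 days.

13.5 days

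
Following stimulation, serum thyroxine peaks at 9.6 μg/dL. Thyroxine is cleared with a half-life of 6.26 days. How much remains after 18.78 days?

1.2 μg/dL

Elapsed time is 3 half-lives (18.78/6.26).
Each half-life halves the amount: 9.6 × (1/2)^3 = 9.6/8 = 1.2 μg/dL.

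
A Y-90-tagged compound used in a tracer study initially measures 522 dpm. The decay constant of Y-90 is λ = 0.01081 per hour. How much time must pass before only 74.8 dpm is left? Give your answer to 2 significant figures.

180 hours

t½ = ln 2 / λ = 0.69315 / 0.01081 ≈ 64.121 hours.
Fraction remaining = 74.8/522 ≈ 0.1433.
n = log₂(522/74.8) = ln(6.9786)/ln 2 ≈ 2.8029 half-lives.
t = n × t½ = 2.8029 × 64.121 ≈ 179.73 hours.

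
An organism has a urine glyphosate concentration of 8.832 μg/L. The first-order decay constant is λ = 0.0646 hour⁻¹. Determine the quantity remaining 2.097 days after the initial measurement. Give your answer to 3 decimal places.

0.342 μg/L

t½ = ln 2 / λ = 0.69315 / 0.0646 ≈ 10.73 hours.
Convert the elapsed time: 2.097 days = 50.328 hours.
Number of half-lives: n = 50.328/10.73 ≈ 4.6905.
Remaining = 8.832 × (1/2)^4.6905 = 8.832 × 0.038728 ≈ 0.34205 μg/L.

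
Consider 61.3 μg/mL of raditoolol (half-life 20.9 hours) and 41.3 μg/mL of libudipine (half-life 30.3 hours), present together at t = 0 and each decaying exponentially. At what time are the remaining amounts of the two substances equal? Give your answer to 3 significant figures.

Set 61.3·(1/2)^(t/20.9) = 41.3·(1/2)^(t/30.3).
Taking log₂: log₂(61.3/41.3) = t·(1/20.9 − 1/30.3).
log₂(1.4843) = 0.56975; 1/20.9 − 1/30.3 = 0.014844.
t = 0.56975 / 0.014844 ≈ 38.383 hours.

38.4 hours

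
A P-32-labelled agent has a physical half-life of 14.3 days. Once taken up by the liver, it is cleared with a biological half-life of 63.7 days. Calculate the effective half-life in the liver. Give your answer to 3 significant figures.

11.7 days

1/t_eff = 1/t_phys + 1/t_biol = 1/14.3 + 1/63.7 = 0.085629 per day.
t_eff = 14.3 × 63.7 / (14.3 + 63.7) ≈ 11.678 days.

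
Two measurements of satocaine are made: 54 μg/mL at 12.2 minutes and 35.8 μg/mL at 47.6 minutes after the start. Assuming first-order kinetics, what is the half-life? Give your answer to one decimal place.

Over Δt = 47.6 − 12.2 = 35.4 minutes, the level fell by a factor of 54/35.8 ≈ 1.5084.
n = log₂(1.5084) ≈ 0.593 half-lives, so t½ = 35.4/0.593 ≈ 59.696 minutes.

59.7 minutes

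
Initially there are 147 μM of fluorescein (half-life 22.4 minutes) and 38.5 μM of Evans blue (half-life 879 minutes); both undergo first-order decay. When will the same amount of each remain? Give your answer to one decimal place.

Set 147·(1/2)^(t/22.4) = 38.5·(1/2)^(t/879).
Taking log₂: log₂(147/38.5) = t·(1/22.4 − 1/879).
log₂(3.8182) = 1.9329; 1/22.4 − 1/879 = 0.043505.
t = 1.9329 / 0.043505 ≈ 44.429 minutes.

44.4 minutes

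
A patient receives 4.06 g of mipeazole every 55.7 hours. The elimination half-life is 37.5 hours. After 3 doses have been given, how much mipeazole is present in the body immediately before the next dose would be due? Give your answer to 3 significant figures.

The 3 doses were given 167.1, 111.4, 55.7 hours ago.
Total = 4.06·(1/2)^(167.1/37.5) + 4.06·(1/2)^(111.4/37.5) + 4.06·(1/2)^(55.7/37.5)
      = 0.18498 + 0.51792 + 1.4501 ≈ 2.153 g.

2.15 g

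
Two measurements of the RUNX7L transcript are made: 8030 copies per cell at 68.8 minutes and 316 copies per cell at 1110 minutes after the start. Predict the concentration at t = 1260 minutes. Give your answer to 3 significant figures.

Over Δt = 1110 − 68.8 = 1041.2 minutes, the level fell by a factor of 8030/316 ≈ 25.411.
n = log₂(25.411) ≈ 4.6674 half-lives, so t½ = 1041.2/4.6674 ≈ 223.08 minutes.
From t = 1110 to t = 1260: 316 × (1/2)^((1260−1110)/223.08) ≈ 198.28 copies per cell.

198 copies per cell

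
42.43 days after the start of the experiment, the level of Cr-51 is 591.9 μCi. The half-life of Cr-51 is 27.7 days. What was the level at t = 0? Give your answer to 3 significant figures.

Number of half-lives elapsed: n = 42.43/27.7 ≈ 1.5318.
A₀ = A × 2^n = 591.9 × 2^1.5318 = 591.9 × 2.8914 ≈ 1711.4 μCi.

1710 μCi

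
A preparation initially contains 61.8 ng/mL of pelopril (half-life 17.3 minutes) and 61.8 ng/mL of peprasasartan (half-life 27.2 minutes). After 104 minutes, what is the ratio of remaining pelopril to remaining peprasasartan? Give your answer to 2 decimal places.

pelopril: 61.8 × (1/2)^(104/17.3) = 61.8 × (1/2)^6.0116 ≈ 0.95792 ng/mL.
peprasasartan: 61.8 × (1/2)^(104/27.2) = 61.8 × (1/2)^3.8235 ≈ 4.3651 ng/mL.
Ratio ≈ 0.95792 / 4.3651 ≈ 0.21945.

0.22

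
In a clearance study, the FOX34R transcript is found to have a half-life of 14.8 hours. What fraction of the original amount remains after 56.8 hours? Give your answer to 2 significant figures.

0.070

n = 56.8/14.8 ≈ 3.8378 half-lives.
Fraction remaining = (1/2)^3.8378 ≈ 0.069935.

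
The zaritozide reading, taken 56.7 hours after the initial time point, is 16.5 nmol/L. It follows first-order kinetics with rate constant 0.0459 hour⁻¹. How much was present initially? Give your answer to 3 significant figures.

t½ = ln 2 / k = 0.69315 / 0.0459 ≈ 15.101 hours.
Number of half-lives elapsed: n = 56.7/15.101 ≈ 3.7547.
A₀ = A × 2^n = 16.5 × 2^3.7547 = 16.5 × 13.498 ≈ 222.71 nmol/L.

223 nmol/L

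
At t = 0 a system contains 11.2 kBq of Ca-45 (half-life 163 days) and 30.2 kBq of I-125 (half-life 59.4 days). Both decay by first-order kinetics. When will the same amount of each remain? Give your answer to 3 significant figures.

134 days

Set 11.2·(1/2)^(t/163) = 30.2·(1/2)^(t/59.4).
Taking log₂: log₂(11.2/30.2) = t·(1/163 − 1/59.4).
log₂(0.37086) = -1.431; 1/163 − 1/59.4 = -0.0107.
t = -1.431 / -0.0107 ≈ 133.74 days.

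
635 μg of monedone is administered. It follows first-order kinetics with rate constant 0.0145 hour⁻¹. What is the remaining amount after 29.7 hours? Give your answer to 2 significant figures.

t½ = ln 2 / λ = 0.69315 / 0.0145 ≈ 47.803 hours.
Number of half-lives: n = 29.7/47.803 ≈ 0.6213.
Remaining = 635 × (1/2)^0.6213 = 635 × 0.65009 ≈ 412.8 μg.

410 μg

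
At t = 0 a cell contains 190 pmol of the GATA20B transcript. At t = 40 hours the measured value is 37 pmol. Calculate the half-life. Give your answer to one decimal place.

A/A₀ = 37/190 ≈ 0.19474.
n = log₂(5.1351) ≈ 2.3604 half-lives elapsed in 40 hours.
t½ = 40/2.3604 ≈ 16.946 hours.

16.9 hours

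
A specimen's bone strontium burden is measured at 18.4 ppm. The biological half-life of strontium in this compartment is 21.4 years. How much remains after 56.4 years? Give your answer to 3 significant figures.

Number of half-lives: n = 56.4/21.4 ≈ 2.6355.
Remaining = 18.4 × (1/2)^2.6355 = 18.4 × 0.16093 ≈ 2.9611 ppm.

2.96 ppm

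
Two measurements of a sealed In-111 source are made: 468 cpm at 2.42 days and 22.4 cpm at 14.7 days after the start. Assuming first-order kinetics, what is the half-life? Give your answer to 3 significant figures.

2.80 days

Over Δt = 14.7 − 2.42 = 12.28 days, the level fell by a factor of 468/22.4 ≈ 20.893.
n = log₂(20.893) ≈ 4.3849 half-lives, so t½ = 12.28/4.3849 ≈ 2.8005 days.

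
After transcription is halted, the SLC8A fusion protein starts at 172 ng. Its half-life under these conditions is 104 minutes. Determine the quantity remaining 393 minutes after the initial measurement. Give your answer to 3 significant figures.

12.5 ng

Number of half-lives: n = 393/104 ≈ 3.7788.
Remaining = 172 × (1/2)^3.7788 = 172 × 0.072854 ≈ 12.531 ng.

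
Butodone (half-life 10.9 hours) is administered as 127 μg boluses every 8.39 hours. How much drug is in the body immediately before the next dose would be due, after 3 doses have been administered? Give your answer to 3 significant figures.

The 3 doses were given 25.17, 16.78, 8.39 hours ago.
Total = 127·(1/2)^(25.17/10.9) + 127·(1/2)^(16.78/10.9) + 127·(1/2)^(8.39/10.9)
      = 25.626 + 43.69 + 74.489 ≈ 143.8 μg.

144 μg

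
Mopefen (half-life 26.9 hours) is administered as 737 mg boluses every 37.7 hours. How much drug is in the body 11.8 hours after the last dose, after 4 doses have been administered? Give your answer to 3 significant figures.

857 mg

The 4 doses were given 124.9, 87.2, 49.5, 11.8 hours ago.
Total = 737·(1/2)^(124.9/26.9) + 737·(1/2)^(87.2/26.9) + 737·(1/2)^(49.5/26.9) + 737·(1/2)^(11.8/26.9)
      = 29.495 + 77.918 + 205.84 + 543.77 ≈ 857.02 mg.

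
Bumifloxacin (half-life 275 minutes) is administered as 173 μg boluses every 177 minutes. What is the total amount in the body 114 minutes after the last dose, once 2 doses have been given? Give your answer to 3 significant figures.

The 2 doses were given 291, 114 minutes ago.
Total = 173·(1/2)^(291/275) + 173·(1/2)^(114/275)
      = 83.081 + 129.79 ≈ 212.88 μg.

213 μg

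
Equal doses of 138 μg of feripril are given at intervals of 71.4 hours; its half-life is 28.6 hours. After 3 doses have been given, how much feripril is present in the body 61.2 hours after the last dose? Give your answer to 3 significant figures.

37.8 μg

The 3 doses were given 204, 132.6, 61.2 hours ago.
Total = 138·(1/2)^(204/28.6) + 138·(1/2)^(132.6/28.6) + 138·(1/2)^(61.2/28.6)
      = 0.98327 + 5.5487 + 31.312 ≈ 37.844 μg.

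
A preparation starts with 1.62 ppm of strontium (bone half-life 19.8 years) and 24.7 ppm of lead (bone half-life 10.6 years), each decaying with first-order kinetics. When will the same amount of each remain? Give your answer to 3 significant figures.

Set 1.62·(1/2)^(t/19.8) = 24.7·(1/2)^(t/10.6).
Taking log₂: log₂(1.62/24.7) = t·(1/19.8 − 1/10.6).
log₂(0.065587) = -3.9304; 1/19.8 − 1/10.6 = -0.043835.
t = -3.9304 / -0.043835 ≈ 89.665 years.

89.7 years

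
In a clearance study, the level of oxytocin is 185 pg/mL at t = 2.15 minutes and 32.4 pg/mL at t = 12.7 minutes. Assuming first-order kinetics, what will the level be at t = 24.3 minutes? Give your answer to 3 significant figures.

4.77 pg/mL

Over Δt = 12.7 − 2.15 = 10.55 minutes, the level fell by a factor of 185/32.4 ≈ 5.7099.
n = log₂(5.7099) ≈ 2.5135 half-lives, so t½ = 10.55/2.5135 ≈ 4.1974 minutes.
From t = 12.7 to t = 24.3: 32.4 × (1/2)^((24.3−12.7)/4.1974) ≈ 4.7711 pg/mL.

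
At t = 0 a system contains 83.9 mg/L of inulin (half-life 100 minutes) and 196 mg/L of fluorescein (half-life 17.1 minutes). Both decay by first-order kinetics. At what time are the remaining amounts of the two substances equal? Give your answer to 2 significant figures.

25 minutes

Set 83.9·(1/2)^(t/100) = 196·(1/2)^(t/17.1).
Taking log₂: log₂(83.9/196) = t·(1/100 − 1/17.1).
log₂(0.42806) = -1.2241; 1/100 − 1/17.1 = -0.04848.
t = -1.2241 / -0.04848 ≈ 25.25 minutes.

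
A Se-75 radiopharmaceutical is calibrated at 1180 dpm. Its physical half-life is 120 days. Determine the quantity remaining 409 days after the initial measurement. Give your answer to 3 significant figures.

Number of half-lives: n = 409/120 ≈ 3.4083.
Remaining = 1180 × (1/2)^3.4083 = 1180 × 0.094187 ≈ 111.14 dpm.

111 dpm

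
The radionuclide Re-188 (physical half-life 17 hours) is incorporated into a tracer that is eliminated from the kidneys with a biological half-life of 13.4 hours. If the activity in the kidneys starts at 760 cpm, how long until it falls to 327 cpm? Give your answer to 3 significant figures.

9.12 hours

1/t_eff = 1/t_phys + 1/t_biol = 1/17 + 1/13.4 = 0.13345 per hour.
t_eff = 17 × 13.4 / (17 + 13.4) ≈ 7.4934 hours.
n = log₂(760/327) ≈ 1.2167; t = 1.2167 × 7.4934 ≈ 9.1173 hours.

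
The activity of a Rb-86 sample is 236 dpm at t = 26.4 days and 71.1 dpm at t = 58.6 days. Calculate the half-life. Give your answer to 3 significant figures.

18.6 days

Over Δt = 58.6 − 26.4 = 32.2 days, the level fell by a factor of 236/71.1 ≈ 3.3193.
n = log₂(3.3193) ≈ 1.7309 half-lives, so t½ = 32.2/1.7309 ≈ 18.603 days.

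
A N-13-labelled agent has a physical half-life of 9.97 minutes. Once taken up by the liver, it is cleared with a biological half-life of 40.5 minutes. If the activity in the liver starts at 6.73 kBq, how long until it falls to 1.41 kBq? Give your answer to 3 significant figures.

18.0 minutes

1/t_eff = 1/t_phys + 1/t_biol = 1/9.97 + 1/40.5 = 0.12499 per minute.
t_eff = 9.97 × 40.5 / (9.97 + 40.5) ≈ 8.0005 minutes.
n = log₂(6.73/1.41) ≈ 2.2549; t = 2.2549 × 8.0005 ≈ 18.04 minutes.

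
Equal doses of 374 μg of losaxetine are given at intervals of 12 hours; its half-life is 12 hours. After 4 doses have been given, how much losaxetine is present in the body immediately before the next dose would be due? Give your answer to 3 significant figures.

The 4 doses were given 48, 36, 24, 12 hours ago.
Total = 374·(1/2)^(48/12) + 374·(1/2)^(36/12) + 374·(1/2)^(24/12) + 374·(1/2)^(12/12)
      = 23.375 + 46.75 + 93.5 + 187 ≈ 350.62 μg.

351 μg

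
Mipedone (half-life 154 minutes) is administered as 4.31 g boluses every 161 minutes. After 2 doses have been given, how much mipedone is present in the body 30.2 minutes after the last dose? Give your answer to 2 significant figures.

5.6 g

The 2 doses were given 191.2, 30.2 minutes ago.
Total = 4.31·(1/2)^(191.2/154) + 4.31·(1/2)^(30.2/154)
      = 1.8228 + 3.7622 ≈ 5.585 g.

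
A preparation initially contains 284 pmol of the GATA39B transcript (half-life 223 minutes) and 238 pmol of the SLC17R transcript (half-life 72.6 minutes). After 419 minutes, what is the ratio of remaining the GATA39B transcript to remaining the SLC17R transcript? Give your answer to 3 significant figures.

GATA39B transcript: 284 × (1/2)^(419/223) = 284 × (1/2)^1.8789 ≈ 77.216 pmol.
SLC17R transcript: 238 × (1/2)^(419/72.6) = 238 × (1/2)^5.7713 ≈ 4.3574 pmol.
Ratio ≈ 77.216 / 4.3574 ≈ 17.721.

17.7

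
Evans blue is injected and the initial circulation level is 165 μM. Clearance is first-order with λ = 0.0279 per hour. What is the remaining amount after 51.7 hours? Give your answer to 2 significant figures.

39 μM

t½ = ln 2 / λ = 0.69315 / 0.0279 ≈ 24.844 hours.
Number of half-lives: n = 51.7/24.844 ≈ 2.081.
Remaining = 165 × (1/2)^2.081 = 165 × 0.23635 ≈ 38.998 μM.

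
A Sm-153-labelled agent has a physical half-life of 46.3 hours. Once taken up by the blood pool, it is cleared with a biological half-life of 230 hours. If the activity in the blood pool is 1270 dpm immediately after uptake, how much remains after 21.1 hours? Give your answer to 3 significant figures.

1/t_eff = 1/t_phys + 1/t_biol = 1/46.3 + 1/230 = 0.025946 per hour.
t_eff = 46.3 × 230 / (46.3 + 230) ≈ 38.541 hours.
Remaining = 1270 × (1/2)^(21.1/38.541) = 1270 × (1/2)^0.54746 ≈ 868.96 dpm.

869 dpm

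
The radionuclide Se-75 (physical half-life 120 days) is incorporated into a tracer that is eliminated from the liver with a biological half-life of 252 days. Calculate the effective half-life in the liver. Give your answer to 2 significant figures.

81 days

1/t_eff = 1/t_phys + 1/t_biol = 1/120 + 1/252 = 0.012302 per day.
t_eff = 120 × 252 / (120 + 252) ≈ 81.29 days.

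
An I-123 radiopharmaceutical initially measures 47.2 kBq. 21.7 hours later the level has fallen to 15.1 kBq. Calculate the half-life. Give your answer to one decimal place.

A/A₀ = 15.1/47.2 ≈ 0.31992.
n = log₂(3.1258) ≈ 1.6442 half-lives elapsed in 21.7 hours.
t½ = 21.7/1.6442 ≈ 13.198 hours.

13.2 hours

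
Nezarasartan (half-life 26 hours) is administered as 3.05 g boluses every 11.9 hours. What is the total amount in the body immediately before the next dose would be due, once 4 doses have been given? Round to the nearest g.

6 g

The 4 doses were given 47.6, 35.7, 23.8, 11.9 hours ago.
Total = 3.05·(1/2)^(47.6/26) + 3.05·(1/2)^(35.7/26) + 3.05·(1/2)^(23.8/26) + 3.05·(1/2)^(11.9/26)
      = 0.8574 + 1.1775 + 1.6171 + 2.2209 ≈ 5.8729 g.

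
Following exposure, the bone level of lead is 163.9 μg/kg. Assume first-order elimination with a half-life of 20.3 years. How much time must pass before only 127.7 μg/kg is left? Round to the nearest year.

Fraction remaining = 127.7/163.9 ≈ 0.77913.
n = log₂(163.9/127.7) = ln(1.2835)/ln 2 ≈ 0.36006 half-lives.
t = n × t½ = 0.36006 × 20.3 ≈ 7.3092 years.

7 years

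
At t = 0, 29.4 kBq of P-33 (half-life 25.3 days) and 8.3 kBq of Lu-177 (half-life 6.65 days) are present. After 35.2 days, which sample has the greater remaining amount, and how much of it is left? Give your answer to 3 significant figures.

P-33, 11.2 kBq

P-33: 29.4 × (1/2)^1.3913 ≈ 11.208 kBq.
Lu-177: 8.3 × (1/2)^5.2932 ≈ 0.21167 kBq.
P-33 has more remaining, at ≈ 11.208 kBq.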